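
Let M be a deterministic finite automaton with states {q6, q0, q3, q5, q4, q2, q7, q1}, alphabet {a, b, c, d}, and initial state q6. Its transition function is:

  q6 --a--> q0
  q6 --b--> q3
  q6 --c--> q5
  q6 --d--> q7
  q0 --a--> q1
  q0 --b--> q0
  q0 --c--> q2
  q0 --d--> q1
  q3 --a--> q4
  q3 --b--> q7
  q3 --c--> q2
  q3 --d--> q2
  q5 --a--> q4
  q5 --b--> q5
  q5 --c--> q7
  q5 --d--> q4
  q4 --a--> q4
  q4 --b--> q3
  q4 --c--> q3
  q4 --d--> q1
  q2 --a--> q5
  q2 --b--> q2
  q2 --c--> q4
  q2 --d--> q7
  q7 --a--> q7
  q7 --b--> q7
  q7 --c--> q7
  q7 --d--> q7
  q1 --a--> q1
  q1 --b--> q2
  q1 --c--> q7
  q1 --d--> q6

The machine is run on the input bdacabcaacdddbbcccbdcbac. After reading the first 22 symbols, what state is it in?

q7

Trace: q6 -b-> q3 -d-> q2 -a-> q5 -c-> q7 -a-> q7 -b-> q7 -c-> q7 -a-> q7 -a-> q7 -c-> q7 -d-> q7 -d-> q7 -d-> q7 -b-> q7 -b-> q7 -c-> q7 -c-> q7 -c-> q7 -b-> q7 -d-> q7 -c-> q7 -b-> q7
After 22 symbols: q7.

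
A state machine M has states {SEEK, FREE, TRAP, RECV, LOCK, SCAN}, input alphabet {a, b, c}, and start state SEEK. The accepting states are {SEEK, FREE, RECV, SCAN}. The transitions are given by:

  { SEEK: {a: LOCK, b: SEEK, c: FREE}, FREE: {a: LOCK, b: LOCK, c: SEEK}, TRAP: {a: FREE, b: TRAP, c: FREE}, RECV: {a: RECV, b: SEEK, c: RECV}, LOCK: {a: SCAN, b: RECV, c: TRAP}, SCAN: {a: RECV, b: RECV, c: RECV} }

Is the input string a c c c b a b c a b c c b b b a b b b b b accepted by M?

Yes

start at SEEK
read 'a': SEEK → LOCK
read 'c': LOCK → TRAP
read 'c': TRAP → FREE
read 'c': FREE → SEEK
read 'b': SEEK → SEEK
read 'a': SEEK → LOCK
read 'b': LOCK → RECV
read 'c': RECV → RECV
read 'a': RECV → RECV
read 'b': RECV → SEEK
read 'c': SEEK → FREE
read 'c': FREE → SEEK
read 'b': SEEK → SEEK
read 'b': SEEK → SEEK
read 'b': SEEK → SEEK
read 'a': SEEK → LOCK
read 'b': LOCK → RECV
read 'b': RECV → SEEK
read 'b': SEEK → SEEK
read 'b': SEEK → SEEK
read 'b': SEEK → SEEK
End state SEEK is accepting.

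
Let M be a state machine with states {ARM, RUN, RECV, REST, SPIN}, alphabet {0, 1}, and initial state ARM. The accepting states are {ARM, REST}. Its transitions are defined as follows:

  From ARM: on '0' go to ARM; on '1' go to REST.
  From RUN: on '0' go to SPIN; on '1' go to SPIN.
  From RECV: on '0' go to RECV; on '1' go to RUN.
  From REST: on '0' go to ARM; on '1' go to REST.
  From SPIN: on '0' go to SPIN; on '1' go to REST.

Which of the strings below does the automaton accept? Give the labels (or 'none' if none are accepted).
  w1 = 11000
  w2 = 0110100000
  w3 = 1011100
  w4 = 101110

w1, w2, w3, w4

w1:
  start at ARM
  read '1': ARM → REST
  read '1': REST → REST
  read '0': REST → ARM
  read '0': ARM → ARM
  read '0': ARM → ARM
  end ARM, accepted
w2:
  start at ARM
  read '0': ARM → ARM
  read '1': ARM → REST
  read '1': REST → REST
  read '0': REST → ARM
  read '1': ARM → REST
  read '0': REST → ARM
  read '0': ARM → ARM
  read '0': ARM → ARM
  read '0': ARM → ARM
  read '0': ARM → ARM
  end ARM, accepted
w3:
  start at ARM
  read '1': ARM → REST
  read '0': REST → ARM
  read '1': ARM → REST
  read '1': REST → REST
  read '1': REST → REST
  read '0': REST → ARM
  read '0': ARM → ARM
  end ARM, accepted
w4:
  start at ARM
  read '1': ARM → REST
  read '0': REST → ARM
  read '1': ARM → REST
  read '1': REST → REST
  read '1': REST → REST
  read '0': REST → ARM
  end ARM, accepted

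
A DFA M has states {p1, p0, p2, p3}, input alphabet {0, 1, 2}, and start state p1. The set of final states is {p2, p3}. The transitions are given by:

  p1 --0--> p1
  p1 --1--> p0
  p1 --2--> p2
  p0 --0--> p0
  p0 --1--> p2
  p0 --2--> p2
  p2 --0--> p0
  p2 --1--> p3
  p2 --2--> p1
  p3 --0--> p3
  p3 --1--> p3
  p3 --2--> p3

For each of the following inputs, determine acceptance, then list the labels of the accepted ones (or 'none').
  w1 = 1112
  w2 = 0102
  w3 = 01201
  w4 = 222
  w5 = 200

w1: p1 → p0 → p2 → p3 → p3  → end p3, accepted
w2: p1 → p1 → p0 → p0 → p2  → end p2, accepted
w3: p1 → p1 → p0 → p2 → p0 → p2  → end p2, accepted
w4: p1 → p2 → p1 → p2  → end p2, accepted
w5: p1 → p2 → p0 → p0  → end p0, rejected

w1, w2, w3, w4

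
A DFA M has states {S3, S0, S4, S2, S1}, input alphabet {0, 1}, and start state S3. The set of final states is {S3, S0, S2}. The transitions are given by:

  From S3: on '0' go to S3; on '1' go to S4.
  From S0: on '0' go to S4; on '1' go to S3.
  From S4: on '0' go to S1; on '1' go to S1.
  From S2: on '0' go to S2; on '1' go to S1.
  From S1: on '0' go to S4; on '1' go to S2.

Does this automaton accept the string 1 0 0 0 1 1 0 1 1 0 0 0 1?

No

Trace: S3 -1-> S4 -0-> S1 -0-> S4 -0-> S1 -1-> S2 -1-> S1 -0-> S4 -1-> S1 -1-> S2 -0-> S2 -0-> S2 -0-> S2 -1-> S1
End state S1 is not accepting.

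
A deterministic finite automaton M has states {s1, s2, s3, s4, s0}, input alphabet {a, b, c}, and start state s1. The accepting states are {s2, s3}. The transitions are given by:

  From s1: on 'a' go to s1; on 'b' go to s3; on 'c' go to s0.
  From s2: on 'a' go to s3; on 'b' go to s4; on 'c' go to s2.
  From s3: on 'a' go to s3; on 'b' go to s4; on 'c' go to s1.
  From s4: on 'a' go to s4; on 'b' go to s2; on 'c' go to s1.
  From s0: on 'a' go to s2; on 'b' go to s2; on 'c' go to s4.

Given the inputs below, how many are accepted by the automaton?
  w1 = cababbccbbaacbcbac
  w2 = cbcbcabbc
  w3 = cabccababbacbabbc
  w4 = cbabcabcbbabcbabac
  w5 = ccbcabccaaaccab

1

w1: s1 → s0 → s2 → s4 → s4 → s2 → s4 → s1 → s0 → s2 → s4 → s4 → s4 → s1 → s3 → s1 → s3 → s3 → s1  → end s1, rejected
w2: s1 → s0 → s2 → s2 → s4 → s1 → s1 → s3 → s4 → s1  → end s1, rejected
w3: s1 → s0 → s2 → s4 → s1 → s0 → s2 → s4 → s4 → s2 → s4 → s4 → s1 → s3 → s3 → s4 → s2 → s2  → end s2, accepted
w4: s1 → s0 → s2 → s3 → s4 → s1 → s1 → s3 → s1 → s3 → s4 → s4 → s2 → s2 → s4 → s4 → s2 → s3 → s1  → end s1, rejected
w5: s1 → s0 → s4 → s2 → s2 → s3 → s4 → s1 → s0 → s2 → s3 → s3 → s1 → s0 → s2 → s4  → end s4, rejected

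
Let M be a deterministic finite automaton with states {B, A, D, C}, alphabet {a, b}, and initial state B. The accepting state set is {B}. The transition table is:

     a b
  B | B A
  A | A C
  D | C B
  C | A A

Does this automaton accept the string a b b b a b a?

No

Trace: B -a-> B -b-> A -b-> C -b-> A -a-> A -b-> C -a-> A
End state A is not accepting.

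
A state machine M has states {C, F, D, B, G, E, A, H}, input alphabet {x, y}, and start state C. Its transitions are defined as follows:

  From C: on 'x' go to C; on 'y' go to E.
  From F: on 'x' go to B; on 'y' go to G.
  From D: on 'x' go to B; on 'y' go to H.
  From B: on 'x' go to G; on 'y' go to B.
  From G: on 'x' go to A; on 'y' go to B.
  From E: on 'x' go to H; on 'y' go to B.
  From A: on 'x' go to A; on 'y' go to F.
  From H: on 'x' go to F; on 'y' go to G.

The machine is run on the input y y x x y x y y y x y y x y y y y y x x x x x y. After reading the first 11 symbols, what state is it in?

B

start at C
read 'y': C → E
read 'y': E → B
read 'x': B → G
read 'x': G → A
read 'y': A → F
read 'x': F → B
read 'y': B → B
read 'y': B → B
read 'y': B → B
read 'x': B → G
read 'y': G → B
After 11 symbols: B.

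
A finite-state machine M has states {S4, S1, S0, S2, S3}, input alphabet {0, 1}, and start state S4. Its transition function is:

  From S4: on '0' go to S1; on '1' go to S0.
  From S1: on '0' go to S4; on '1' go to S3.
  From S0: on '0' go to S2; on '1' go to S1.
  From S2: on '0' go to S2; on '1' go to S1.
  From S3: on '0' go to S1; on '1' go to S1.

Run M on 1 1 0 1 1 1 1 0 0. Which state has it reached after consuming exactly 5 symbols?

S1

S4 → S0 → S1 → S4 → S0 → S1
After 5 symbols: S1.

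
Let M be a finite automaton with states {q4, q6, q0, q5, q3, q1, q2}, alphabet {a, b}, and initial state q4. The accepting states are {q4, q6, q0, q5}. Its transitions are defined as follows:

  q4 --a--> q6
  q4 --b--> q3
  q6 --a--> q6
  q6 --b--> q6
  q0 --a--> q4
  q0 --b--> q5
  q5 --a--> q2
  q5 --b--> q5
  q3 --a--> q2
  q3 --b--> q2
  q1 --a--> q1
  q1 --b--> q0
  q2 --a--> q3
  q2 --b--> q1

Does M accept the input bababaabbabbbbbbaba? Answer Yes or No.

Yes

q4 → q3 → q2 → q1 → q1 → q0 → q4 → q6 → q6 → q6 → q6 → q6 → q6 → q6 → q6 → q6 → q6 → q6 → q6 → q6
End state q6 is accepting.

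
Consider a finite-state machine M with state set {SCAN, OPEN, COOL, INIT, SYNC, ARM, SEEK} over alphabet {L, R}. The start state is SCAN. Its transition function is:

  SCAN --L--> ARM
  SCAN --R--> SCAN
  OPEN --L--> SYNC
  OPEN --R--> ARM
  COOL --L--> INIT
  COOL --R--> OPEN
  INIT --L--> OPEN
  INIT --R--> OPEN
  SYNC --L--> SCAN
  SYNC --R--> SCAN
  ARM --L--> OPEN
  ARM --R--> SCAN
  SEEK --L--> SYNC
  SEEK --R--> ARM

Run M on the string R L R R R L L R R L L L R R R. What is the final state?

SCAN

Trace: SCAN -R-> SCAN -L-> ARM -R-> SCAN -R-> SCAN -R-> SCAN -L-> ARM -L-> OPEN -R-> ARM -R-> SCAN -L-> ARM -L-> OPEN -L-> SYNC -R-> SCAN -R-> SCAN -R-> SCAN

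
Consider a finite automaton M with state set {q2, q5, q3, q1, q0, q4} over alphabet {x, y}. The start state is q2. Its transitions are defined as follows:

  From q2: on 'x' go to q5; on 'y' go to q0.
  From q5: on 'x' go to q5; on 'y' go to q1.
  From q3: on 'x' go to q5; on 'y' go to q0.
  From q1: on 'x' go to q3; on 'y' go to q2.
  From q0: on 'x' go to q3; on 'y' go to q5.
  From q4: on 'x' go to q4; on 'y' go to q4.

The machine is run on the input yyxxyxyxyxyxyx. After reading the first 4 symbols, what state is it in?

q5

q2 → q0 → q5 → q5 → q5
After 4 symbols: q5.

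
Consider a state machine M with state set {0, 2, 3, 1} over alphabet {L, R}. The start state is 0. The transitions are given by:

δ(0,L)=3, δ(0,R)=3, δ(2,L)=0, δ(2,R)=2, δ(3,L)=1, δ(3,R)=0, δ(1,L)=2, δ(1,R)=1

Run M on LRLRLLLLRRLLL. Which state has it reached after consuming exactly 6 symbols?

1

start at 0
read 'L': 0 → 3
read 'R': 3 → 0
read 'L': 0 → 3
read 'R': 3 → 0
read 'L': 0 → 3
read 'L': 3 → 1
After 6 symbols: 1.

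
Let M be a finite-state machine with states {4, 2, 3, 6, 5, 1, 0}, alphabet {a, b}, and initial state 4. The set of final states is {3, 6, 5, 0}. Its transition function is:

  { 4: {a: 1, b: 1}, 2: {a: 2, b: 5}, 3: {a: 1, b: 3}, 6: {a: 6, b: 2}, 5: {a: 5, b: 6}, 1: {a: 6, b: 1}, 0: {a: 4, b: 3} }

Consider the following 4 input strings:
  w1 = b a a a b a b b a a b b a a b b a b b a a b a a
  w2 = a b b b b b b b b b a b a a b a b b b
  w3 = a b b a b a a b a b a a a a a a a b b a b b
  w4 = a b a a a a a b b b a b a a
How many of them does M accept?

1

w1: Trace: 4 -b-> 1 -a-> 6 -a-> 6 -a-> 6 -b-> 2 -a-> 2 -b-> 5 -b-> 6 -a-> 6 -a-> 6 -b-> 2 -b-> 5 -a-> 5 -a-> 5 -b-> 6 -b-> 2 -a-> 2 -b-> 5 -b-> 6 -a-> 6 -a-> 6 -b-> 2 -a-> 2 -a-> 2  → end 2, rejected
w2: Trace: 4 -a-> 1 -b-> 1 -b-> 1 -b-> 1 -b-> 1 -b-> 1 -b-> 1 -b-> 1 -b-> 1 -b-> 1 -a-> 6 -b-> 2 -a-> 2 -a-> 2 -b-> 5 -a-> 5 -b-> 6 -b-> 2 -b-> 5  → end 5, accepted
w3: Trace: 4 -a-> 1 -b-> 1 -b-> 1 -a-> 6 -b-> 2 -a-> 2 -a-> 2 -b-> 5 -a-> 5 -b-> 6 -a-> 6 -a-> 6 -a-> 6 -a-> 6 -a-> 6 -a-> 6 -a-> 6 -b-> 2 -b-> 5 -a-> 5 -b-> 6 -b-> 2  → end 2, rejected
w4: Trace: 4 -a-> 1 -b-> 1 -a-> 6 -a-> 6 -a-> 6 -a-> 6 -a-> 6 -b-> 2 -b-> 5 -b-> 6 -a-> 6 -b-> 2 -a-> 2 -a-> 2  → end 2, rejected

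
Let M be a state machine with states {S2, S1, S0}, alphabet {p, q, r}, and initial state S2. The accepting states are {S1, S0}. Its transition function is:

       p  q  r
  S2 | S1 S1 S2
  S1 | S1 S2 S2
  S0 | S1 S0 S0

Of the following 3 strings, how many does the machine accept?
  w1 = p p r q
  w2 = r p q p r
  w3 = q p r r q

w1:
  start at S2
  read 'p': S2 → S1
  read 'p': S1 → S1
  read 'r': S1 → S2
  read 'q': S2 → S1
  end S1, accepted
w2:
  start at S2
  read 'r': S2 → S2
  read 'p': S2 → S1
  read 'q': S1 → S2
  read 'p': S2 → S1
  read 'r': S1 → S2
  end S2, rejected
w3:
  start at S2
  read 'q': S2 → S1
  read 'p': S1 → S1
  read 'r': S1 → S2
  read 'r': S2 → S2
  read 'q': S2 → S1
  end S1, accepted

2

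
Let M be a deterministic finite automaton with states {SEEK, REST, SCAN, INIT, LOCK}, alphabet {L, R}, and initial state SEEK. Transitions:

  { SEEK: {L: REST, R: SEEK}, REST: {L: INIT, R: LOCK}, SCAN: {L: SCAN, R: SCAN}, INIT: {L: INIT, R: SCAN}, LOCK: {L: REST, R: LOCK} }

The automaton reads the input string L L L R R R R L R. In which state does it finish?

SEEK → REST → INIT → INIT → SCAN → SCAN → SCAN → SCAN → SCAN → SCAN

SCAN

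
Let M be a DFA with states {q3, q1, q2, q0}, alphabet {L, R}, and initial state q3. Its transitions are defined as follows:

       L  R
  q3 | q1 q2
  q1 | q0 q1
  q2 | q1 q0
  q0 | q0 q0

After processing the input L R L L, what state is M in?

q3 → q1 → q1 → q0 → q0

q0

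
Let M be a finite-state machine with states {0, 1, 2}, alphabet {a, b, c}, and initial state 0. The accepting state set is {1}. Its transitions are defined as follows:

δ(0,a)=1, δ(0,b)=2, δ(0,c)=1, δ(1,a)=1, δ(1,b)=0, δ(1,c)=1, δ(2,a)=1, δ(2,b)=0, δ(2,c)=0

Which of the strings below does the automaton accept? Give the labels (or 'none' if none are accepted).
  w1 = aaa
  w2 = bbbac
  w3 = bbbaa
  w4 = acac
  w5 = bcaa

w1:
  start at 0
  read 'a': 0 → 1
  read 'a': 1 → 1
  read 'a': 1 → 1
  end 1, accepted
w2:
  start at 0
  read 'b': 0 → 2
  read 'b': 2 → 0
  read 'b': 0 → 2
  read 'a': 2 → 1
  read 'c': 1 → 1
  end 1, accepted
w3:
  start at 0
  read 'b': 0 → 2
  read 'b': 2 → 0
  read 'b': 0 → 2
  read 'a': 2 → 1
  read 'a': 1 → 1
  end 1, accepted
w4:
  start at 0
  read 'a': 0 → 1
  read 'c': 1 → 1
  read 'a': 1 → 1
  read 'c': 1 → 1
  end 1, accepted
w5:
  start at 0
  read 'b': 0 → 2
  read 'c': 2 → 0
  read 'a': 0 → 1
  read 'a': 1 → 1
  end 1, accepted

w1, w2, w3, w4, w5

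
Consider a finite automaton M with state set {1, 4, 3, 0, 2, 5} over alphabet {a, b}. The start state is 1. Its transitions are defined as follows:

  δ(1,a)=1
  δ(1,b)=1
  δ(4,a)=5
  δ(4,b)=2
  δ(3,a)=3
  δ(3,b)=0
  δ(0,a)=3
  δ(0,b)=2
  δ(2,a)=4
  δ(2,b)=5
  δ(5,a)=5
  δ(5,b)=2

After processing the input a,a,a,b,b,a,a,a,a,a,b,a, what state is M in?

1

Trace: 1 -a-> 1 -a-> 1 -a-> 1 -b-> 1 -b-> 1 -a-> 1 -a-> 1 -a-> 1 -a-> 1 -a-> 1 -b-> 1 -a-> 1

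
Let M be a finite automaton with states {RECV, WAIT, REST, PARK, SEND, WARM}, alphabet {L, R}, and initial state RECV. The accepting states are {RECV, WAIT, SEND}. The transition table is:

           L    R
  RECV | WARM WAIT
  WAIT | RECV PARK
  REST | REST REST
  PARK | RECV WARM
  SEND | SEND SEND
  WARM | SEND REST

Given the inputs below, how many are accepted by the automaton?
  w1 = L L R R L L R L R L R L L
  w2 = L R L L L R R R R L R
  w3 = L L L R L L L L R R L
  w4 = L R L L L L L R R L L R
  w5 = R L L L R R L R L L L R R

3

w1: Trace: RECV -L-> WARM -L-> SEND -R-> SEND -R-> SEND -L-> SEND -L-> SEND -R-> SEND -L-> SEND -R-> SEND -L-> SEND -R-> SEND -L-> SEND -L-> SEND  → end SEND, accepted
w2: Trace: RECV -L-> WARM -R-> REST -L-> REST -L-> REST -L-> REST -R-> REST -R-> REST -R-> REST -R-> REST -L-> REST -R-> REST  → end REST, rejected
w3: Trace: RECV -L-> WARM -L-> SEND -L-> SEND -R-> SEND -L-> SEND -L-> SEND -L-> SEND -L-> SEND -R-> SEND -R-> SEND -L-> SEND  → end SEND, accepted
w4: Trace: RECV -L-> WARM -R-> REST -L-> REST -L-> REST -L-> REST -L-> REST -L-> REST -R-> REST -R-> REST -L-> REST -L-> REST -R-> REST  → end REST, rejected
w5: Trace: RECV -R-> WAIT -L-> RECV -L-> WARM -L-> SEND -R-> SEND -R-> SEND -L-> SEND -R-> SEND -L-> SEND -L-> SEND -L-> SEND -R-> SEND -R-> SEND  → end SEND, accepted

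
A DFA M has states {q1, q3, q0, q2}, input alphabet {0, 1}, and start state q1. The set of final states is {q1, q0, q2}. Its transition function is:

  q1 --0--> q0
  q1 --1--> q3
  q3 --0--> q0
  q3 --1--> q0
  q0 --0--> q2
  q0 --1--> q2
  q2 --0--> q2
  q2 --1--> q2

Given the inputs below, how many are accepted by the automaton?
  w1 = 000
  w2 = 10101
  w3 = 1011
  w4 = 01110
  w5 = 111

5

w1:
  start at q1
  read '0': q1 → q0
  read '0': q0 → q2
  read '0': q2 → q2
  end q2, accepted
w2:
  start at q1
  read '1': q1 → q3
  read '0': q3 → q0
  read '1': q0 → q2
  read '0': q2 → q2
  read '1': q2 → q2
  end q2, accepted
w3:
  start at q1
  read '1': q1 → q3
  read '0': q3 → q0
  read '1': q0 → q2
  read '1': q2 → q2
  end q2, accepted
w4:
  start at q1
  read '0': q1 → q0
  read '1': q0 → q2
  read '1': q2 → q2
  read '1': q2 → q2
  read '0': q2 → q2
  end q2, accepted
w5:
  start at q1
  read '1': q1 → q3
  read '1': q3 → q0
  read '1': q0 → q2
  end q2, accepted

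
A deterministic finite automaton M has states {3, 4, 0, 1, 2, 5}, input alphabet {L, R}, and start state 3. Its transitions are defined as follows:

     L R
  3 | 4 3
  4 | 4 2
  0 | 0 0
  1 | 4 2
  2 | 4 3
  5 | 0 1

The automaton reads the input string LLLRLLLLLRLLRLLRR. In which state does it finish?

3

start at 3
read 'L': 3 → 4
read 'L': 4 → 4
read 'L': 4 → 4
read 'R': 4 → 2
read 'L': 2 → 4
read 'L': 4 → 4
read 'L': 4 → 4
read 'L': 4 → 4
read 'L': 4 → 4
read 'R': 4 → 2
read 'L': 2 → 4
read 'L': 4 → 4
read 'R': 4 → 2
read 'L': 2 → 4
read 'L': 4 → 4
read 'R': 4 → 2
read 'R': 2 → 3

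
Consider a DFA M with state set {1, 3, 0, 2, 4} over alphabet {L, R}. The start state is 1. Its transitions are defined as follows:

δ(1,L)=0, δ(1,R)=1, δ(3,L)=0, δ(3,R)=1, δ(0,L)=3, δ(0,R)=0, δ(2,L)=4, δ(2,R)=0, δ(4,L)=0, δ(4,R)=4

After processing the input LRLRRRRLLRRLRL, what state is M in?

3

Trace: 1 -L-> 0 -R-> 0 -L-> 3 -R-> 1 -R-> 1 -R-> 1 -R-> 1 -L-> 0 -L-> 3 -R-> 1 -R-> 1 -L-> 0 -R-> 0 -L-> 3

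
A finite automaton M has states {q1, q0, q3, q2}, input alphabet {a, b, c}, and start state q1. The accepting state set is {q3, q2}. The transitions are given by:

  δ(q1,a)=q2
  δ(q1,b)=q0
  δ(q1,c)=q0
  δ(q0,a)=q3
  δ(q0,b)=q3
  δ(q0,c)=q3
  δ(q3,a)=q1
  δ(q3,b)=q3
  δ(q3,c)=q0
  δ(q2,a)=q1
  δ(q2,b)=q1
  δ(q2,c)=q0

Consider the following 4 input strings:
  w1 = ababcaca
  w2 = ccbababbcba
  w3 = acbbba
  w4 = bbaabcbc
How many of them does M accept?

w1: q1 → q2 → q1 → q2 → q1 → q0 → q3 → q0 → q3  → end q3, accepted
w2: q1 → q0 → q3 → q3 → q1 → q0 → q3 → q3 → q3 → q0 → q3 → q1  → end q1, rejected
w3: q1 → q2 → q0 → q3 → q3 → q3 → q1  → end q1, rejected
w4: q1 → q0 → q3 → q1 → q2 → q1 → q0 → q3 → q0  → end q0, rejected

1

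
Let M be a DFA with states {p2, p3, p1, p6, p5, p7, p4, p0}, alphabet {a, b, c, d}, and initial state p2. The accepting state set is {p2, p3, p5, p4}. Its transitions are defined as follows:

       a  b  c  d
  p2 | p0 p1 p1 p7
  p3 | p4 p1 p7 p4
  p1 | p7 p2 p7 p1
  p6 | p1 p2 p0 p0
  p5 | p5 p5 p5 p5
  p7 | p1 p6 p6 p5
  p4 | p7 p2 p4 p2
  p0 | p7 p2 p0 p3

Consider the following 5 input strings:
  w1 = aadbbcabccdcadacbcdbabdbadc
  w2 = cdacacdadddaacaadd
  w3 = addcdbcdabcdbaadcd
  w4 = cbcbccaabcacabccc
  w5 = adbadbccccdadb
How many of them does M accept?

w1:
  start at p2
  read 'a': p2 → p0
  read 'a': p0 → p7
  read 'd': p7 → p5
  read 'b': p5 → p5
  read 'b': p5 → p5
  read 'c': p5 → p5
  read 'a': p5 → p5
  read 'b': p5 → p5
  read 'c': p5 → p5
  read 'c': p5 → p5
  read 'd': p5 → p5
  read 'c': p5 → p5
  read 'a': p5 → p5
  read 'd': p5 → p5
  read 'a': p5 → p5
  read 'c': p5 → p5
  read 'b': p5 → p5
  read 'c': p5 → p5
  read 'd': p5 → p5
  read 'b': p5 → p5
  read 'a': p5 → p5
  read 'b': p5 → p5
  read 'd': p5 → p5
  read 'b': p5 → p5
  read 'a': p5 → p5
  read 'd': p5 → p5
  read 'c': p5 → p5
  end p5, accepted
w2:
  start at p2
  read 'c': p2 → p1
  read 'd': p1 → p1
  read 'a': p1 → p7
  read 'c': p7 → p6
  read 'a': p6 → p1
  read 'c': p1 → p7
  read 'd': p7 → p5
  read 'a': p5 → p5
  read 'd': p5 → p5
  read 'd': p5 → p5
  read 'd': p5 → p5
  read 'a': p5 → p5
  read 'a': p5 → p5
  read 'c': p5 → p5
  read 'a': p5 → p5
  read 'a': p5 → p5
  read 'd': p5 → p5
  read 'd': p5 → p5
  end p5, accepted
w3:
  start at p2
  read 'a': p2 → p0
  read 'd': p0 → p3
  read 'd': p3 → p4
  read 'c': p4 → p4
  read 'd': p4 → p2
  read 'b': p2 → p1
  read 'c': p1 → p7
  read 'd': p7 → p5
  read 'a': p5 → p5
  read 'b': p5 → p5
  read 'c': p5 → p5
  read 'd': p5 → p5
  read 'b': p5 → p5
  read 'a': p5 → p5
  read 'a': p5 → p5
  read 'd': p5 → p5
  read 'c': p5 → p5
  read 'd': p5 → p5
  end p5, accepted
w4:
  start at p2
  read 'c': p2 → p1
  read 'b': p1 → p2
  read 'c': p2 → p1
  read 'b': p1 → p2
  read 'c': p2 → p1
  read 'c': p1 → p7
  read 'a': p7 → p1
  read 'a': p1 → p7
  read 'b': p7 → p6
  read 'c': p6 → p0
  read 'a': p0 → p7
  read 'c': p7 → p6
  read 'a': p6 → p1
  read 'b': p1 → p2
  read 'c': p2 → p1
  read 'c': p1 → p7
  read 'c': p7 → p6
  end p6, rejected
w5:
  start at p2
  read 'a': p2 → p0
  read 'd': p0 → p3
  read 'b': p3 → p1
  read 'a': p1 → p7
  read 'd': p7 → p5
  read 'b': p5 → p5
  read 'c': p5 → p5
  read 'c': p5 → p5
  read 'c': p5 → p5
  read 'c': p5 → p5
  read 'd': p5 → p5
  read 'a': p5 → p5
  read 'd': p5 → p5
  read 'b': p5 → p5
  end p5, accepted

4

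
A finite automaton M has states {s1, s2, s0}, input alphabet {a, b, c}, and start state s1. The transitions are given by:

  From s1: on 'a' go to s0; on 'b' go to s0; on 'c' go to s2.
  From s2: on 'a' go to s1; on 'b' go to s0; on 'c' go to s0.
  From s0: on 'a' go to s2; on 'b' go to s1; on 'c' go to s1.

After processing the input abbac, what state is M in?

Trace: s1 -a-> s0 -b-> s1 -b-> s0 -a-> s2 -c-> s0

s0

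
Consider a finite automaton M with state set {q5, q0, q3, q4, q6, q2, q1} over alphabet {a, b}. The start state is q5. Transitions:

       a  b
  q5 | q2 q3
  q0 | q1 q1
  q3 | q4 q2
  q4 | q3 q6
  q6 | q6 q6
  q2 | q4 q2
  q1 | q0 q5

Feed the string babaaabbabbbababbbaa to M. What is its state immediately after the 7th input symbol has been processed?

q6

start at q5
read 'b': q5 → q3
read 'a': q3 → q4
read 'b': q4 → q6
read 'a': q6 → q6
read 'a': q6 → q6
read 'a': q6 → q6
read 'b': q6 → q6
After 7 symbols: q6.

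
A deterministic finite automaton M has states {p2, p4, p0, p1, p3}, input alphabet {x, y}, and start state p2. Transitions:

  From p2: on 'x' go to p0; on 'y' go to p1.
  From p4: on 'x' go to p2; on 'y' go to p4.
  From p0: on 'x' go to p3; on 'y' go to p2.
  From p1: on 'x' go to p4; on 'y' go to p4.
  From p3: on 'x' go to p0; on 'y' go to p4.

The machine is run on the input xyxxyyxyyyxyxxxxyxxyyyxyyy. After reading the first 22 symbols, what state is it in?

start at p2
read 'x': p2 → p0
read 'y': p0 → p2
read 'x': p2 → p0
read 'x': p0 → p3
read 'y': p3 → p4
read 'y': p4 → p4
read 'x': p4 → p2
read 'y': p2 → p1
read 'y': p1 → p4
read 'y': p4 → p4
read 'x': p4 → p2
read 'y': p2 → p1
read 'x': p1 → p4
read 'x': p4 → p2
read 'x': p2 → p0
read 'x': p0 → p3
read 'y': p3 → p4
read 'x': p4 → p2
read 'x': p2 → p0
read 'y': p0 → p2
read 'y': p2 → p1
read 'y': p1 → p4
After 22 symbols: p4.

p4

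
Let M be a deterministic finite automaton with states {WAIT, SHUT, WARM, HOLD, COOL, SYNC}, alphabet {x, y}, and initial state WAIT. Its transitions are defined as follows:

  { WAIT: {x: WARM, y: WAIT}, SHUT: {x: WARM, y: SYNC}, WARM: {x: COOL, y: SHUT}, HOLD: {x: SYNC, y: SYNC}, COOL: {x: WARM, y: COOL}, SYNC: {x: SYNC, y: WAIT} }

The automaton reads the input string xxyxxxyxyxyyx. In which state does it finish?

Trace: WAIT -x-> WARM -x-> COOL -y-> COOL -x-> WARM -x-> COOL -x-> WARM -y-> SHUT -x-> WARM -y-> SHUT -x-> WARM -y-> SHUT -y-> SYNC -x-> SYNC

SYNC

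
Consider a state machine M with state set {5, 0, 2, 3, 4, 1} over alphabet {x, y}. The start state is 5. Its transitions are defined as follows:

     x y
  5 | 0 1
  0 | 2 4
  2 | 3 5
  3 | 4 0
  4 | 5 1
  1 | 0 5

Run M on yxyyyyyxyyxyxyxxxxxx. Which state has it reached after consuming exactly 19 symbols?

Trace: 5 -y-> 1 -x-> 0 -y-> 4 -y-> 1 -y-> 5 -y-> 1 -y-> 5 -x-> 0 -y-> 4 -y-> 1 -x-> 0 -y-> 4 -x-> 5 -y-> 1 -x-> 0 -x-> 2 -x-> 3 -x-> 4 -x-> 5
After 19 symbols: 5.

5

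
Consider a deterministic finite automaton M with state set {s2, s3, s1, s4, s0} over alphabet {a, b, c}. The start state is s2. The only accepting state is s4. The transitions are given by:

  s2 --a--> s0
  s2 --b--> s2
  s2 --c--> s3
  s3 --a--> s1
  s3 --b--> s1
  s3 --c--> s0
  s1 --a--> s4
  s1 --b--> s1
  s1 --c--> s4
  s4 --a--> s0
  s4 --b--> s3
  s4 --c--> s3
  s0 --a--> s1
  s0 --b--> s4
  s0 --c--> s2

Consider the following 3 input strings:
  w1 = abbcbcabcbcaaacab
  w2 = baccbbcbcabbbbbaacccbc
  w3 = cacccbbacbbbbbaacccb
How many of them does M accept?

2

w1: Trace: s2 -a-> s0 -b-> s4 -b-> s3 -c-> s0 -b-> s4 -c-> s3 -a-> s1 -b-> s1 -c-> s4 -b-> s3 -c-> s0 -a-> s1 -a-> s4 -a-> s0 -c-> s2 -a-> s0 -b-> s4  → end s4, accepted
w2: Trace: s2 -b-> s2 -a-> s0 -c-> s2 -c-> s3 -b-> s1 -b-> s1 -c-> s4 -b-> s3 -c-> s0 -a-> s1 -b-> s1 -b-> s1 -b-> s1 -b-> s1 -b-> s1 -a-> s4 -a-> s0 -c-> s2 -c-> s3 -c-> s0 -b-> s4 -c-> s3  → end s3, rejected
w3: Trace: s2 -c-> s3 -a-> s1 -c-> s4 -c-> s3 -c-> s0 -b-> s4 -b-> s3 -a-> s1 -c-> s4 -b-> s3 -b-> s1 -b-> s1 -b-> s1 -b-> s1 -a-> s4 -a-> s0 -c-> s2 -c-> s3 -c-> s0 -b-> s4  → end s4, accepted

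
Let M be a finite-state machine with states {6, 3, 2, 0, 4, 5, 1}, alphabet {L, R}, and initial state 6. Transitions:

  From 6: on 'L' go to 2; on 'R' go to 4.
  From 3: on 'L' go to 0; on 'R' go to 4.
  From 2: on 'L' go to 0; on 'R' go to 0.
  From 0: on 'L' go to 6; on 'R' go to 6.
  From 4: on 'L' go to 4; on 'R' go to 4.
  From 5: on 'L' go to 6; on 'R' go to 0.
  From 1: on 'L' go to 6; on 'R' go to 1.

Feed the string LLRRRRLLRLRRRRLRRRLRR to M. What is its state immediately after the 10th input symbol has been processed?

4

6 → 2 → 0 → 6 → 4 → 4 → 4 → 4 → 4 → 4 → 4
After 10 symbols: 4.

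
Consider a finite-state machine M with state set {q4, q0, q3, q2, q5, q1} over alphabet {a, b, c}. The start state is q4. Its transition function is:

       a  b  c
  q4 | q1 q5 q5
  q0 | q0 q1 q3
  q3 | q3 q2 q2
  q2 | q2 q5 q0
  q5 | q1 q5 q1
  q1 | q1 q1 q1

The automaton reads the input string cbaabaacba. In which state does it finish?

q1

Trace: q4 -c-> q5 -b-> q5 -a-> q1 -a-> q1 -b-> q1 -a-> q1 -a-> q1 -c-> q1 -b-> q1 -a-> q1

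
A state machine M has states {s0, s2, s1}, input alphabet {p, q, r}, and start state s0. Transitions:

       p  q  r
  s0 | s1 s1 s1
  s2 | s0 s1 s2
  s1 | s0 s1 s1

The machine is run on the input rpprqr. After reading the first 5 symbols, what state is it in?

s1

Trace: s0 -r-> s1 -p-> s0 -p-> s1 -r-> s1 -q-> s1
After 5 symbols: s1.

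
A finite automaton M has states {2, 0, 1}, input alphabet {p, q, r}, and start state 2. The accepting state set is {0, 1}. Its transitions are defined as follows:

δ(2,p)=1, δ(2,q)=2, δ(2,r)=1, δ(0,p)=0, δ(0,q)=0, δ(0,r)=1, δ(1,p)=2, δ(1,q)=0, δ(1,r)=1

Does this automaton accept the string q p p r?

Trace: 2 -q-> 2 -p-> 1 -p-> 2 -r-> 1
End state 1 is accepting.

Yes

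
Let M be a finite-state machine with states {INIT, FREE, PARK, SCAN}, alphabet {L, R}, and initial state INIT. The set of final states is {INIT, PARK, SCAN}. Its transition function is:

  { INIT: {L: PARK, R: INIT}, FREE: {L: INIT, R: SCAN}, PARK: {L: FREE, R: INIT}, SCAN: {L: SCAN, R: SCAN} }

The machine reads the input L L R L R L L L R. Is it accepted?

Yes

Trace: INIT -L-> PARK -L-> FREE -R-> SCAN -L-> SCAN -R-> SCAN -L-> SCAN -L-> SCAN -L-> SCAN -R-> SCAN
End state SCAN is accepting.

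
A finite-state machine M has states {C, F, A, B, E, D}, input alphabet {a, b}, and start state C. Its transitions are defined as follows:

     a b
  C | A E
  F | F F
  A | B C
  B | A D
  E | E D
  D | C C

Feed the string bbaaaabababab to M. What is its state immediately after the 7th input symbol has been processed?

start at C
read 'b': C → E
read 'b': E → D
read 'a': D → C
read 'a': C → A
read 'a': A → B
read 'a': B → A
read 'b': A → C
After 7 symbols: C.

C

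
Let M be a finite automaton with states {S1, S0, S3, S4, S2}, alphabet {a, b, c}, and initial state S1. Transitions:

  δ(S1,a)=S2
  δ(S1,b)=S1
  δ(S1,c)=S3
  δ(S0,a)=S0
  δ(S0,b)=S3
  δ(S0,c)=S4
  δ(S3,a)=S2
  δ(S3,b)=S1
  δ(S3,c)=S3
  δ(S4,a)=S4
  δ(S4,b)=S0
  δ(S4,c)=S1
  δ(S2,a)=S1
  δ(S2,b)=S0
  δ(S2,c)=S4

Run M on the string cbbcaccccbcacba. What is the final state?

S1 → S3 → S1 → S1 → S3 → S2 → S4 → S1 → S3 → S3 → S1 → S3 → S2 → S4 → S0 → S0

S0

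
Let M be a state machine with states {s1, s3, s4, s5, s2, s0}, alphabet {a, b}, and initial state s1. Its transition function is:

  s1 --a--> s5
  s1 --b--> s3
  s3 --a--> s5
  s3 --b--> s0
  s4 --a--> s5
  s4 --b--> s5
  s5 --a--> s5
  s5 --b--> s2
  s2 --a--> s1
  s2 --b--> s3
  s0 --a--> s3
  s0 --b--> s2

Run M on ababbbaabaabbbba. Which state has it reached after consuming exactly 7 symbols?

s1

start at s1
read 'a': s1 → s5
read 'b': s5 → s2
read 'a': s2 → s1
read 'b': s1 → s3
read 'b': s3 → s0
read 'b': s0 → s2
read 'a': s2 → s1
After 7 symbols: s1.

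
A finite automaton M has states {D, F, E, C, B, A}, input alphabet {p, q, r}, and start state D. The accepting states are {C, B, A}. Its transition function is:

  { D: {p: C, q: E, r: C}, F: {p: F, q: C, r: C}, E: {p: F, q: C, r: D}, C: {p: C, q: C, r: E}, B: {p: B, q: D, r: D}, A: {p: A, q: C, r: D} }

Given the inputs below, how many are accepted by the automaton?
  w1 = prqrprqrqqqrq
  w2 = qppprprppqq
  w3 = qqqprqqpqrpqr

2

w1:
  start at D
  read 'p': D → C
  read 'r': C → E
  read 'q': E → C
  read 'r': C → E
  read 'p': E → F
  read 'r': F → C
  read 'q': C → C
  read 'r': C → E
  read 'q': E → C
  read 'q': C → C
  read 'q': C → C
  read 'r': C → E
  read 'q': E → C
  end C, accepted
w2:
  start at D
  read 'q': D → E
  read 'p': E → F
  read 'p': F → F
  read 'p': F → F
  read 'r': F → C
  read 'p': C → C
  read 'r': C → E
  read 'p': E → F
  read 'p': F → F
  read 'q': F → C
  read 'q': C → C
  end C, accepted
w3:
  start at D
  read 'q': D → E
  read 'q': E → C
  read 'q': C → C
  read 'p': C → C
  read 'r': C → E
  read 'q': E → C
  read 'q': C → C
  read 'p': C → C
  read 'q': C → C
  read 'r': C → E
  read 'p': E → F
  read 'q': F → C
  read 'r': C → E
  end E, rejected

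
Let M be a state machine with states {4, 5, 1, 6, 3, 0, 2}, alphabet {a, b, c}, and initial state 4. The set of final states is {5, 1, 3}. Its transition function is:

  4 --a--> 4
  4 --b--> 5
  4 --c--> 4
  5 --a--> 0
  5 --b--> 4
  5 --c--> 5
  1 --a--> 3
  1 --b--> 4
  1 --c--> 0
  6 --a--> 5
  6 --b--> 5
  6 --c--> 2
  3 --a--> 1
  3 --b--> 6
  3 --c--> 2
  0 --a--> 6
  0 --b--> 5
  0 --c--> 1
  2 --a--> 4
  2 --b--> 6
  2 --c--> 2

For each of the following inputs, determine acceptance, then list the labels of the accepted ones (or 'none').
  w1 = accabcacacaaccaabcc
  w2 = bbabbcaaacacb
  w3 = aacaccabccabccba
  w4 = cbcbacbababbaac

w1, w2

w1: 4 → 4 → 4 → 4 → 4 → 5 → 5 → 0 → 1 → 3 → 2 → 4 → 4 → 4 → 4 → 4 → 4 → 5 → 5 → 5  → end 5, accepted
w2: 4 → 5 → 4 → 4 → 5 → 4 → 4 → 4 → 4 → 4 → 4 → 4 → 4 → 5  → end 5, accepted
w3: 4 → 4 → 4 → 4 → 4 → 4 → 4 → 4 → 5 → 5 → 5 → 0 → 5 → 5 → 5 → 4 → 4  → end 4, rejected
w4: 4 → 4 → 5 → 5 → 4 → 4 → 4 → 5 → 0 → 5 → 0 → 5 → 4 → 4 → 4 → 4  → end 4, rejected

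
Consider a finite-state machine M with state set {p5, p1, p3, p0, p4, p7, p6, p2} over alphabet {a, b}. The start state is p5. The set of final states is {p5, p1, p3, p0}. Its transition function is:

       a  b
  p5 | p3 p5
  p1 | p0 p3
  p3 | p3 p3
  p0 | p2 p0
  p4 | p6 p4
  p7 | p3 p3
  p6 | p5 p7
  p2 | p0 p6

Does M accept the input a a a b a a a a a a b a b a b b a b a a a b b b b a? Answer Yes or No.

start at p5
read 'a': p5 → p3
read 'a': p3 → p3
read 'a': p3 → p3
read 'b': p3 → p3
read 'a': p3 → p3
read 'a': p3 → p3
read 'a': p3 → p3
read 'a': p3 → p3
read 'a': p3 → p3
read 'a': p3 → p3
read 'b': p3 → p3
read 'a': p3 → p3
read 'b': p3 → p3
read 'a': p3 → p3
read 'b': p3 → p3
read 'b': p3 → p3
read 'a': p3 → p3
read 'b': p3 → p3
read 'a': p3 → p3
read 'a': p3 → p3
read 'a': p3 → p3
read 'b': p3 → p3
read 'b': p3 → p3
read 'b': p3 → p3
read 'b': p3 → p3
read 'a': p3 → p3
End state p3 is accepting.

Yes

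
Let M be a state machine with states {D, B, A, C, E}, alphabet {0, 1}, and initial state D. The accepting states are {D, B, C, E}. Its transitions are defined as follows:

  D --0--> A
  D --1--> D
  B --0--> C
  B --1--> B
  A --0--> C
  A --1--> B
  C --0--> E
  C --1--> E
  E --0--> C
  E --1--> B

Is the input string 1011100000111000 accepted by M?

Yes

start at D
read '1': D → D
read '0': D → A
read '1': A → B
read '1': B → B
read '1': B → B
read '0': B → C
read '0': C → E
read '0': E → C
read '0': C → E
read '0': E → C
read '1': C → E
read '1': E → B
read '1': B → B
read '0': B → C
read '0': C → E
read '0': E → C
End state C is accepting.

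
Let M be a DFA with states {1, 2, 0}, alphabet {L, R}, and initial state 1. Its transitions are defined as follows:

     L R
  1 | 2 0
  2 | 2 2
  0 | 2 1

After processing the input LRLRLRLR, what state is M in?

2

Trace: 1 -L-> 2 -R-> 2 -L-> 2 -R-> 2 -L-> 2 -R-> 2 -L-> 2 -R-> 2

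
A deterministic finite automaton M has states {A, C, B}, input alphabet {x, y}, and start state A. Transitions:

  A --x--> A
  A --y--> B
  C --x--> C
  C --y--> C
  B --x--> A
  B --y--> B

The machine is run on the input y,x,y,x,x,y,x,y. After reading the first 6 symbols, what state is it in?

B

start at A
read 'y': A → B
read 'x': B → A
read 'y': A → B
read 'x': B → A
read 'x': A → A
read 'y': A → B
After 6 symbols: B.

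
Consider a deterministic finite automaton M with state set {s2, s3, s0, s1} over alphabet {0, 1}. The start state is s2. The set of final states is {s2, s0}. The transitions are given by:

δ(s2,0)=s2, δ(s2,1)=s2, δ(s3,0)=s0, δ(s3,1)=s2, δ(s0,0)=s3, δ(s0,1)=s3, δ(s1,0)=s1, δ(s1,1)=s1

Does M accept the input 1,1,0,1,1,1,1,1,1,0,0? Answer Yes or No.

start at s2
read '1': s2 → s2
read '1': s2 → s2
read '0': s2 → s2
read '1': s2 → s2
read '1': s2 → s2
read '1': s2 → s2
read '1': s2 → s2
read '1': s2 → s2
read '1': s2 → s2
read '0': s2 → s2
read '0': s2 → s2
End state s2 is accepting.

Yes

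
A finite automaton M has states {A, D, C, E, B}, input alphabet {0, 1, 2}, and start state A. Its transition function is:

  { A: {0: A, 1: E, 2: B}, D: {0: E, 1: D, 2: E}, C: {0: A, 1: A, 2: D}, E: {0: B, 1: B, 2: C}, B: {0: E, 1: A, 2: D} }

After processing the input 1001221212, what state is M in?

E

A → E → B → E → B → D → E → B → D → D → E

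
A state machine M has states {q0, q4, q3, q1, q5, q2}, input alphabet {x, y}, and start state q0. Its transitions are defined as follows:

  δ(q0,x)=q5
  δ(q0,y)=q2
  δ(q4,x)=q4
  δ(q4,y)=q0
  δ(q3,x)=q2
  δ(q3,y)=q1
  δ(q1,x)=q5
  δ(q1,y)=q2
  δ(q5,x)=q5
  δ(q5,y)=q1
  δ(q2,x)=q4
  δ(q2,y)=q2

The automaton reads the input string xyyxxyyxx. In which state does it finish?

q4

q0 → q5 → q1 → q2 → q4 → q4 → q0 → q2 → q4 → q4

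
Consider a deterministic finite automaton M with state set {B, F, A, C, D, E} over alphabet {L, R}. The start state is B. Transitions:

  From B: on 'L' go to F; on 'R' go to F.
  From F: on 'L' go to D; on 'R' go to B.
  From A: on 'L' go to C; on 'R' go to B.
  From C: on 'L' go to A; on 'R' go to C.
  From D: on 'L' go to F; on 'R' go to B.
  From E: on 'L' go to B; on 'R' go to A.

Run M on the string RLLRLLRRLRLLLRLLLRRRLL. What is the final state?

D

Trace: B -R-> F -L-> D -L-> F -R-> B -L-> F -L-> D -R-> B -R-> F -L-> D -R-> B -L-> F -L-> D -L-> F -R-> B -L-> F -L-> D -L-> F -R-> B -R-> F -R-> B -L-> F -L-> D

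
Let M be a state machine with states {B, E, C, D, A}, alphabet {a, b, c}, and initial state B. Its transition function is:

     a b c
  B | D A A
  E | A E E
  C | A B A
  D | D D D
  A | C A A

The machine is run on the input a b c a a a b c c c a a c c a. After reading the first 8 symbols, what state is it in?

D

Trace: B -a-> D -b-> D -c-> D -a-> D -a-> D -a-> D -b-> D -c-> D
After 8 symbols: D.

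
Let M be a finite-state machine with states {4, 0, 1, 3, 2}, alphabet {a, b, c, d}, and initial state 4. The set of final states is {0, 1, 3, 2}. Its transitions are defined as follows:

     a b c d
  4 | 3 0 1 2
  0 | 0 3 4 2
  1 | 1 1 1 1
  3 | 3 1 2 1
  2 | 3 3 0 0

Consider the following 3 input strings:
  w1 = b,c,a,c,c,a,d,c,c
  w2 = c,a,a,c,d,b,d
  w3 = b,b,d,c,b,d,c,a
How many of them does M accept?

w1: Trace: 4 -b-> 0 -c-> 4 -a-> 3 -c-> 2 -c-> 0 -a-> 0 -d-> 2 -c-> 0 -c-> 4  → end 4, rejected
w2: Trace: 4 -c-> 1 -a-> 1 -a-> 1 -c-> 1 -d-> 1 -b-> 1 -d-> 1  → end 1, accepted
w3: Trace: 4 -b-> 0 -b-> 3 -d-> 1 -c-> 1 -b-> 1 -d-> 1 -c-> 1 -a-> 1  → end 1, accepted

2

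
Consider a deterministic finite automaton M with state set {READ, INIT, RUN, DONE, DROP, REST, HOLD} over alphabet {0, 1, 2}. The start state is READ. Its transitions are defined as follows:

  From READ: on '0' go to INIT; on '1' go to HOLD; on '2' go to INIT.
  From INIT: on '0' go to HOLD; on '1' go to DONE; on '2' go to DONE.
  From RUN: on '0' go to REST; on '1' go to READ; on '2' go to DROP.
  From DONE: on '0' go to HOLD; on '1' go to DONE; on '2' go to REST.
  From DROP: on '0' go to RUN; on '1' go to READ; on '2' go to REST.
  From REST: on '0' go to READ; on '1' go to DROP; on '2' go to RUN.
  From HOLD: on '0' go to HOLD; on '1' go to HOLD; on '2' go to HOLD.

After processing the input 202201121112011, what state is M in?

HOLD

READ → INIT → HOLD → HOLD → HOLD → HOLD → HOLD → HOLD → HOLD → HOLD → HOLD → HOLD → HOLD → HOLD → HOLD → HOLD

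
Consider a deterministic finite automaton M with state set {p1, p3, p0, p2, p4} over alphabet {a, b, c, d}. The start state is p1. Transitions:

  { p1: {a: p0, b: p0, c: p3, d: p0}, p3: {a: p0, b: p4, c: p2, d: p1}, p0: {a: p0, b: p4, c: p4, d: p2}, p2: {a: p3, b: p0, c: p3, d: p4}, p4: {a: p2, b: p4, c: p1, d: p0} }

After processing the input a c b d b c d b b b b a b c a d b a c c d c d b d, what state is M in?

Trace: p1 -a-> p0 -c-> p4 -b-> p4 -d-> p0 -b-> p4 -c-> p1 -d-> p0 -b-> p4 -b-> p4 -b-> p4 -b-> p4 -a-> p2 -b-> p0 -c-> p4 -a-> p2 -d-> p4 -b-> p4 -a-> p2 -c-> p3 -c-> p2 -d-> p4 -c-> p1 -d-> p0 -b-> p4 -d-> p0

p0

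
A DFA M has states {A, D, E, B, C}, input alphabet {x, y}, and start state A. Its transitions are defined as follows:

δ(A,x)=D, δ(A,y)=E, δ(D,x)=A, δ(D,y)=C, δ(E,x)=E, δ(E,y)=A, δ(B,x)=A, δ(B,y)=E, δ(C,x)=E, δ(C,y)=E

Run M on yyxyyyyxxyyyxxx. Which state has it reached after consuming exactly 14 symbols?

Trace: A -y-> E -y-> A -x-> D -y-> C -y-> E -y-> A -y-> E -x-> E -x-> E -y-> A -y-> E -y-> A -x-> D -x-> A
After 14 symbols: A.

A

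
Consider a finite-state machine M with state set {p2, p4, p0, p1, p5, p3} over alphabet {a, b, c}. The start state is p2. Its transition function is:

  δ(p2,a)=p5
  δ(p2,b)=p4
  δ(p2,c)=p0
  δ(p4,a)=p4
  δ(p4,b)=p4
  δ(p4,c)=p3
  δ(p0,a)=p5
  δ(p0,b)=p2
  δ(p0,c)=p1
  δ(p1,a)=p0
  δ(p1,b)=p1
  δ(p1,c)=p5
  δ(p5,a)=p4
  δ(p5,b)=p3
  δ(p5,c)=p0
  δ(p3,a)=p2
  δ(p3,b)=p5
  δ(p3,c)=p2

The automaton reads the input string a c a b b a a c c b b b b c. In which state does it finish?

p2 → p5 → p0 → p5 → p3 → p5 → p4 → p4 → p3 → p2 → p4 → p4 → p4 → p4 → p3

p3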